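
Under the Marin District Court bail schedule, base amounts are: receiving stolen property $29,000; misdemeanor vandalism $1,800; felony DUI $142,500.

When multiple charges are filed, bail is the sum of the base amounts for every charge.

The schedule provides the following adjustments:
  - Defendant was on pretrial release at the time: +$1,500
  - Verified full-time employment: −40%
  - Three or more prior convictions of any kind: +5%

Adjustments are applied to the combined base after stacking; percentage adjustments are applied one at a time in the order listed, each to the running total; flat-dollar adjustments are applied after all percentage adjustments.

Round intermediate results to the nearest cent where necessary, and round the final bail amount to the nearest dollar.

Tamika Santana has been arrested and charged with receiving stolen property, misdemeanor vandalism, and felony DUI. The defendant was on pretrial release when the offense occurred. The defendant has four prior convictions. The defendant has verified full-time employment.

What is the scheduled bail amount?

Base amounts from the schedule: receiving stolen property $29,000; misdemeanor vandalism $1,800; felony DUI $142,500.
Stacking rule: sum of all bases. $29,000 + $1,800 + $142,500 = $173,300.
Verified full-time employment (−40%): $173,300 × 0.6 = $103,980.
Three or more prior convictions of any kind (+5%): $103,980 × 1.05 = $109,179.
Defendant was on pretrial release at the time (+$1,500 flat): $109,179 + $1,500 = $110,679.

$110,679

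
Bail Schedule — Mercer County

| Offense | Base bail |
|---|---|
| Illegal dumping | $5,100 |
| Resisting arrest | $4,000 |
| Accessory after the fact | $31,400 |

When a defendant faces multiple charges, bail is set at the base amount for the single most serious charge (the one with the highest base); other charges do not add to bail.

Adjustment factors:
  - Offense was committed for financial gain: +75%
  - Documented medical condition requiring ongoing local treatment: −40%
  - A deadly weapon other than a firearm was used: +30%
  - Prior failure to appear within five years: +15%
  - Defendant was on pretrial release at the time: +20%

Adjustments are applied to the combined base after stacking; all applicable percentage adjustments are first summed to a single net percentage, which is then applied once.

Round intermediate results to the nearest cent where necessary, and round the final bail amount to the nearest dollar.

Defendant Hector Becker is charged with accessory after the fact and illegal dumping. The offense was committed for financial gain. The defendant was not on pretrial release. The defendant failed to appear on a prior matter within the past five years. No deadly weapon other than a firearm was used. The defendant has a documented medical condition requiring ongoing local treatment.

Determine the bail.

$47,100

Base amounts from the schedule: accessory after the fact $31,400; illegal dumping $5,100.
Stacking rule: use the highest base only. Highest is accessory after the fact at $31,400. Combined base = $31,400.
Net percentage adjustment: +75% −40% +15% = +50%. $31,400 × 1.5 = $47,100.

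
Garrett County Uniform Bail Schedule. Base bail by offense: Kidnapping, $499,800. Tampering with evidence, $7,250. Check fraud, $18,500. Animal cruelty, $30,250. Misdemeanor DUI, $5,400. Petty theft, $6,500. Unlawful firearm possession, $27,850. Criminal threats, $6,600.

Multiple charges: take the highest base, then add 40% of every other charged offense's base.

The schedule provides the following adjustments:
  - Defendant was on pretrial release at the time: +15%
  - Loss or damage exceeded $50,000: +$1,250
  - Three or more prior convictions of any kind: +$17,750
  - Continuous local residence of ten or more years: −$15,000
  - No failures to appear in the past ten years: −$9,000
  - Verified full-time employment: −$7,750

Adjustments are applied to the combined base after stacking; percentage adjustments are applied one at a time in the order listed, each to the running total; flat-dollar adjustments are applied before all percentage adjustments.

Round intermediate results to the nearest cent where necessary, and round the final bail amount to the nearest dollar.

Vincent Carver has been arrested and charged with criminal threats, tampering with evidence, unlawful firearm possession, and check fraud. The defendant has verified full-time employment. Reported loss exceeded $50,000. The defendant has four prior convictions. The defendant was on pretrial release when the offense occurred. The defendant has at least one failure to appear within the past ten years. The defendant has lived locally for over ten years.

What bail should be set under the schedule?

Base amounts from the schedule: criminal threats $6,600; tampering with evidence $7,250; unlawful firearm possession $27,850; check fraud $18,500.
Stacking rule: highest base plus 40% of each additional charge. Highest is unlawful firearm possession at $27,850. Additional: $6,600 × 40% = $2,640; $7,250 × 40% = $2,900; $18,500 × 40% = $7,400. Combined base = $27,850 + $12,940 = $40,790.
Loss or damage exceeded $50,000 (+$1,250 flat): $40,790 + $1,250 = $42,040.
Three or more prior convictions of any kind (+$17,750 flat): $42,040 + $17,750 = $59,790.
Continuous local residence of ten or more years (−$15,000 flat): $59,790 − $15,000 = $44,790.
Verified full-time employment (−$7,750 flat): $44,790 − $7,750 = $37,040.
Defendant was on pretrial release at the time (+15%): $37,040 × 1.15 = $42,596.

$42,596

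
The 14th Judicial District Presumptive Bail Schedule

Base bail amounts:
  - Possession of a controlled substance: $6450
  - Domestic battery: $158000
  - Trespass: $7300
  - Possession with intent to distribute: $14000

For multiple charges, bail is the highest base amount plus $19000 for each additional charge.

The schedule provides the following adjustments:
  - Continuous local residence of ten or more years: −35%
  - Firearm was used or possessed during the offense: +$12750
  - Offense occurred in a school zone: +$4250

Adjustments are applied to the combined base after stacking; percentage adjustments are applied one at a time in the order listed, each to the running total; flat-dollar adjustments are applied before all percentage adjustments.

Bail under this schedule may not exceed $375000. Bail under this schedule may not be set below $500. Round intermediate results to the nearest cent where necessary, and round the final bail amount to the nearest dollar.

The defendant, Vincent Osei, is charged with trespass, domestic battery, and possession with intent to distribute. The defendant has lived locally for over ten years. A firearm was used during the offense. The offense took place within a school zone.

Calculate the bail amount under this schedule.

$138450

Base amounts from the schedule: trespass $7300; domestic battery $158000; possession with intent to distribute $14000.
Stacking rule: highest base plus $19000 per additional charge. Highest is domestic battery at $158000; 2 additional charges → +$38000. Combined base = $196000.
Firearm was used or possessed during the offense (+$12750 flat): $196000 + $12750 = $208750.
Offense occurred in a school zone (+$4250 flat): $208750 + $4250 = $213000.
Continuous local residence of ten or more years (−35%): $213000 × 0.65 = $138450.
$138450 is within the $375000 maximum.
$138450 is at or above the $500 minimum.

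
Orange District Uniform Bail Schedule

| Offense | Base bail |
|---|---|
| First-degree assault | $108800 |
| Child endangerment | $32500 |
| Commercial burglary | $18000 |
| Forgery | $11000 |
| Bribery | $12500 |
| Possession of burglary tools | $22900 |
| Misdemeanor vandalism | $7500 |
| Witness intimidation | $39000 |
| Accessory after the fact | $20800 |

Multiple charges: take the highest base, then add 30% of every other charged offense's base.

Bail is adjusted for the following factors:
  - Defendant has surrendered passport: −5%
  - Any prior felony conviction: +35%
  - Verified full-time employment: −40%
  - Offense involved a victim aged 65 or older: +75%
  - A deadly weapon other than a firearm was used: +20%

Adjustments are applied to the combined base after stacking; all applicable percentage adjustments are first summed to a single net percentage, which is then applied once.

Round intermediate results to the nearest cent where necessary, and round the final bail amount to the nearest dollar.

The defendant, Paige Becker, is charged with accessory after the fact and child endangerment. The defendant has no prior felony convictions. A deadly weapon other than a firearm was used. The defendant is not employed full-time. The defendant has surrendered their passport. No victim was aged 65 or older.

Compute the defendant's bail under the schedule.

$44551

Base amounts from the schedule: accessory after the fact $20800; child endangerment $32500.
Stacking rule: highest base plus 30% of each additional charge. Highest is child endangerment at $32500. Additional: $20800 × 30% = $6240. Combined base = $32500 + $6240 = $38740.
Net percentage adjustment: −5% +20% = +15%. $38740 × 1.15 = $44551.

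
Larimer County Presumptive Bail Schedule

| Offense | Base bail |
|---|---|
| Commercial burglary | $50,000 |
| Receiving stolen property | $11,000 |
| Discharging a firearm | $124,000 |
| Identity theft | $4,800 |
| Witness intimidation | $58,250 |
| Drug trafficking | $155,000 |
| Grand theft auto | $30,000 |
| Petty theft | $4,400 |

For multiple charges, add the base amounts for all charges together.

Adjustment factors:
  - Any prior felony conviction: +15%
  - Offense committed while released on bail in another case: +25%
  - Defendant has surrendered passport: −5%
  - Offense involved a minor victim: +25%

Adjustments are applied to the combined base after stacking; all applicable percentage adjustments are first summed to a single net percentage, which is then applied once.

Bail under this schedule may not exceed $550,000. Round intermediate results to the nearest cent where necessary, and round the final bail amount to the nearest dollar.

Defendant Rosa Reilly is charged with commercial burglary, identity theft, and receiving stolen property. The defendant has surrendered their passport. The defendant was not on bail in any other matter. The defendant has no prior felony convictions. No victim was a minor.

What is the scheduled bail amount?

Base amounts from the schedule: commercial burglary $50,000; identity theft $4,800; receiving stolen property $11,000.
Stacking rule: sum of all bases. $50,000 + $4,800 + $11,000 = $65,800.
Defendant has surrendered passport (−5%): $65,800 × 0.95 = $62,510.
$62,510 is within the $550,000 maximum.

$62,510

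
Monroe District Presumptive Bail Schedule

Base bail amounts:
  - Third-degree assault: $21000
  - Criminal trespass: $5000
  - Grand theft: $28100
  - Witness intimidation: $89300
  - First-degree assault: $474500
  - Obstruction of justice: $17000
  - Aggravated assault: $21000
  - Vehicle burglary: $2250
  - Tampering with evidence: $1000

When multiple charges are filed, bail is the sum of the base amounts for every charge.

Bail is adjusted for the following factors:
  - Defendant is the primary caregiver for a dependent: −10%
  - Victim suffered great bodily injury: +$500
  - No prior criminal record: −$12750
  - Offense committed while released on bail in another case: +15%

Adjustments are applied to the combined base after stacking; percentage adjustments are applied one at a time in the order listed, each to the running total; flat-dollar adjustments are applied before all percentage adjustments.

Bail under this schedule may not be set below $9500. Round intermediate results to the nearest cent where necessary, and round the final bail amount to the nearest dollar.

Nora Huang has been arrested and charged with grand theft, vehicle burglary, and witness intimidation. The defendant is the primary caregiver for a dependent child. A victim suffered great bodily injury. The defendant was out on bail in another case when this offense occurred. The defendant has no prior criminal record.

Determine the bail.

Base amounts from the schedule: grand theft $28100; vehicle burglary $2250; witness intimidation $89300.
Stacking rule: sum of all bases. $28100 + $2250 + $89300 = $119650.
Victim suffered great bodily injury (+$500 flat): $119650 + $500 = $120150.
No prior criminal record (−$12750 flat): $120150 − $12750 = $107400.
Defendant is the primary caregiver for a dependent (−10%): $107400 × 0.9 = $96660.
Offense committed while released on bail in another case (+15%): $96660 × 1.15 = $111159.
$111159 is at or above the $9500 minimum.

$111159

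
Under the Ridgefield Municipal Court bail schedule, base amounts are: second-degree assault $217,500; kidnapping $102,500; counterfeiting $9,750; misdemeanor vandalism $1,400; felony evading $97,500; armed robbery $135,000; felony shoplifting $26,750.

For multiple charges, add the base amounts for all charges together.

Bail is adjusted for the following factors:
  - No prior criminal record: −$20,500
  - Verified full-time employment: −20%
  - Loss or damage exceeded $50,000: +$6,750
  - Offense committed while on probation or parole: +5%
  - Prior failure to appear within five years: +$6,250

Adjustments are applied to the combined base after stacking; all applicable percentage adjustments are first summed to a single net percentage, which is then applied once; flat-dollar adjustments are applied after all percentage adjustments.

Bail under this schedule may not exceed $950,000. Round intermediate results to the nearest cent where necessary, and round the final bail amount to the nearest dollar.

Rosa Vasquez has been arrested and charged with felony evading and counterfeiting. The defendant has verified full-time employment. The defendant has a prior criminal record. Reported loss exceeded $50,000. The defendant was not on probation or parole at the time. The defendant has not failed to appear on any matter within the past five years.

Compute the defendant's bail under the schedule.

Base amounts from the schedule: felony evading $97,500; counterfeiting $9,750.
Stacking rule: sum of all bases. $97,500 + $9,750 = $107,250.
Verified full-time employment (−20%): $107,250 × 0.8 = $85,800.
Loss or damage exceeded $50,000 (+$6,750 flat): $85,800 + $6,750 = $92,550.
$92,550 is within the $950,000 maximum.

$92,550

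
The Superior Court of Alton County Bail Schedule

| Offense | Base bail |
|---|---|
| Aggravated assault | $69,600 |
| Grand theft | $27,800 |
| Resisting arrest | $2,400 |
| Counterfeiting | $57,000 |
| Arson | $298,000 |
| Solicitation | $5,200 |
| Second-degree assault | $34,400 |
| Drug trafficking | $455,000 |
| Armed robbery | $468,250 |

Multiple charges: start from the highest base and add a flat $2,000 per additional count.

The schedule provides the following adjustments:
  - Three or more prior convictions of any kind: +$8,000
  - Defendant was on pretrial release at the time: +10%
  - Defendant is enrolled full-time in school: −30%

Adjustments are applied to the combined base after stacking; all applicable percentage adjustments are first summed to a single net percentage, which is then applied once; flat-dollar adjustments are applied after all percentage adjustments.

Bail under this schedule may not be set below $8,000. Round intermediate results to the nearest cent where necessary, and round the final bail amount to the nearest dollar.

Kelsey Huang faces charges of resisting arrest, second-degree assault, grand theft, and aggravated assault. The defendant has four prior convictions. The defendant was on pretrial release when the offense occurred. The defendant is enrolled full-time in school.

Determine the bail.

Base amounts from the schedule: resisting arrest $2,400; second-degree assault $34,400; grand theft $27,800; aggravated assault $69,600.
Stacking rule: highest base plus $2,000 per additional charge. Highest is aggravated assault at $69,600; 3 additional charges → +$6,000. Combined base = $75,600.
Net percentage adjustment: +10% −30% = −20%. $75,600 × 0.8 = $60,480.
Three or more prior convictions of any kind (+$8,000 flat): $60,480 + $8,000 = $68,480.
$68,480 is at or above the $8,000 minimum.

$68,480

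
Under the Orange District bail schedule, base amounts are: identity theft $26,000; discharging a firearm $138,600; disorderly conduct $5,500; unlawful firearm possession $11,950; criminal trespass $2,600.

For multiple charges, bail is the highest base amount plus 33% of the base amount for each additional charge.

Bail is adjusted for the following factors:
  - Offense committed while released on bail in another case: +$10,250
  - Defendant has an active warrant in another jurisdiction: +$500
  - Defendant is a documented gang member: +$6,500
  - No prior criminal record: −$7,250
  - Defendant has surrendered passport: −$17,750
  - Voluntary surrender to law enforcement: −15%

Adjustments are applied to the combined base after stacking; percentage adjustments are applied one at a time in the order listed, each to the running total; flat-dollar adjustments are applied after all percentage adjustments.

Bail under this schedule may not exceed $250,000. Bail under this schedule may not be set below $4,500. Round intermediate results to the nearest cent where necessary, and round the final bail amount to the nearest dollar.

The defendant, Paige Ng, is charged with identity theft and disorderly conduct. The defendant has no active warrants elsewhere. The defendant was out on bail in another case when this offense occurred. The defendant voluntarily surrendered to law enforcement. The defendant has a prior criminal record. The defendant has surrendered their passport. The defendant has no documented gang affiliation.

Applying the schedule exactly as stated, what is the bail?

Base amounts from the schedule: identity theft $26,000; disorderly conduct $5,500.
Stacking rule: highest base plus 33% of each additional charge. Highest is identity theft at $26,000. Additional: $5,500 × 33% = $1,815. Combined base = $26,000 + $1,815 = $27,815.
Voluntary surrender to law enforcement (−15%): $27,815 × 0.85 = $23,642.75.
Offense committed while released on bail in another case (+$10,250 flat): $23,642.75 + $10,250 = $33,892.75.
Defendant has surrendered passport (−$17,750 flat): $33,892.75 − $17,750 = $16,142.75.
$16,142.75 is within the $250,000 maximum.
$16,142.75 is at or above the $4,500 minimum.
Rounded to the nearest dollar: $16,143.

$16,143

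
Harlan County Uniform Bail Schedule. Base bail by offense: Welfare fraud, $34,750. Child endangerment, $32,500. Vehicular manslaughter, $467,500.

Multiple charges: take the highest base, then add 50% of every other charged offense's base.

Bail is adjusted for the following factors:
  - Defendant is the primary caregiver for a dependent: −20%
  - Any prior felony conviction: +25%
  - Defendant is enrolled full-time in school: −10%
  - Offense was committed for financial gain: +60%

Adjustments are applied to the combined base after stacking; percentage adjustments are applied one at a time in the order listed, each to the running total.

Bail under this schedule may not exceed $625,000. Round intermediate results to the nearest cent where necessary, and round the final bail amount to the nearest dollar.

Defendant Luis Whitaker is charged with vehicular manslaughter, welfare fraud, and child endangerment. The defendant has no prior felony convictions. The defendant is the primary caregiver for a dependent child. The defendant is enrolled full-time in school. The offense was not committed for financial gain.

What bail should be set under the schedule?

Base amounts from the schedule: vehicular manslaughter $467,500; welfare fraud $34,750; child endangerment $32,500.
Stacking rule: highest base plus 50% of each additional charge. Highest is vehicular manslaughter at $467,500. Additional: $34,750 × 50% = $17,375; $32,500 × 50% = $16,250. Combined base = $467,500 + $33,625 = $501,125.
Defendant is the primary caregiver for a dependent (−20%): $501,125 × 0.8 = $400,900.
Defendant is enrolled full-time in school (−10%): $400,900 × 0.9 = $360,810.
$360,810 is within the $625,000 maximum.

$360,810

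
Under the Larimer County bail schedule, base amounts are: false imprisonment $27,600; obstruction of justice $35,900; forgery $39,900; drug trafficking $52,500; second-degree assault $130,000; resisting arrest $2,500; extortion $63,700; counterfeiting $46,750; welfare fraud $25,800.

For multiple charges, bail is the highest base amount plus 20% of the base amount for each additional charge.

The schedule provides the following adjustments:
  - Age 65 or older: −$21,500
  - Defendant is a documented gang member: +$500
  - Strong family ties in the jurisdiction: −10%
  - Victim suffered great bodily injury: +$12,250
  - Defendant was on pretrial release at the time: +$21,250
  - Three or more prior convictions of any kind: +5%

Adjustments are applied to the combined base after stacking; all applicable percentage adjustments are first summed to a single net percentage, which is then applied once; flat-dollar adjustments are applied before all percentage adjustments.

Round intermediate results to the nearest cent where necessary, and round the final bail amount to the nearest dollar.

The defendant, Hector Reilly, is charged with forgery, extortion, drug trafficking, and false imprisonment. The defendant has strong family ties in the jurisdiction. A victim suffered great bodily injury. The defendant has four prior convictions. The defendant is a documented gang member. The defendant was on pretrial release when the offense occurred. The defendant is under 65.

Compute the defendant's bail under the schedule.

$115,615

Base amounts from the schedule: forgery $39,900; extortion $63,700; drug trafficking $52,500; false imprisonment $27,600.
Stacking rule: highest base plus 20% of each additional charge. Highest is extortion at $63,700. Additional: $39,900 × 20% = $7,980; $52,500 × 20% = $10,500; $27,600 × 20% = $5,520. Combined base = $63,700 + $24,000 = $87,700.
Defendant is a documented gang member (+$500 flat): $87,700 + $500 = $88,200.
Victim suffered great bodily injury (+$12,250 flat): $88,200 + $12,250 = $100,450.
Defendant was on pretrial release at the time (+$21,250 flat): $100,450 + $21,250 = $121,700.
Net percentage adjustment: −10% +5% = −5%. $121,700 × 0.95 = $115,615.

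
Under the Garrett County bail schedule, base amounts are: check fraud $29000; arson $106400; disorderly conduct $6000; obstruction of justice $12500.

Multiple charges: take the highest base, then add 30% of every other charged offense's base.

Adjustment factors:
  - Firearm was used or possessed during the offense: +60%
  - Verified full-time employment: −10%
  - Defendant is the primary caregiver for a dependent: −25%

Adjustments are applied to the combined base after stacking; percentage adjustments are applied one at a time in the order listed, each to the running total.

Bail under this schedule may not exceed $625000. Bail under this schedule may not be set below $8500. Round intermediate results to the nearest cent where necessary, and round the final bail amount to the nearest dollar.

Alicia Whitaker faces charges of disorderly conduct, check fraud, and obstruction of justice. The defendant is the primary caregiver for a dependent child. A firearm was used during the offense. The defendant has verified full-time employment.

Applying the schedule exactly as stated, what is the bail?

Base amounts from the schedule: disorderly conduct $6000; check fraud $29000; obstruction of justice $12500.
Stacking rule: highest base plus 30% of each additional charge. Highest is check fraud at $29000. Additional: $6000 × 30% = $1800; $12500 × 30% = $3750. Combined base = $29000 + $5550 = $34550.
Firearm was used or possessed during the offense (+60%): $34550 × 1.6 = $55280.
Verified full-time employment (−10%): $55280 × 0.9 = $49752.
Defendant is the primary caregiver for a dependent (−25%): $49752 × 0.75 = $37314.
$37314 is within the $625000 maximum.
$37314 is at or above the $8500 minimum.

$37314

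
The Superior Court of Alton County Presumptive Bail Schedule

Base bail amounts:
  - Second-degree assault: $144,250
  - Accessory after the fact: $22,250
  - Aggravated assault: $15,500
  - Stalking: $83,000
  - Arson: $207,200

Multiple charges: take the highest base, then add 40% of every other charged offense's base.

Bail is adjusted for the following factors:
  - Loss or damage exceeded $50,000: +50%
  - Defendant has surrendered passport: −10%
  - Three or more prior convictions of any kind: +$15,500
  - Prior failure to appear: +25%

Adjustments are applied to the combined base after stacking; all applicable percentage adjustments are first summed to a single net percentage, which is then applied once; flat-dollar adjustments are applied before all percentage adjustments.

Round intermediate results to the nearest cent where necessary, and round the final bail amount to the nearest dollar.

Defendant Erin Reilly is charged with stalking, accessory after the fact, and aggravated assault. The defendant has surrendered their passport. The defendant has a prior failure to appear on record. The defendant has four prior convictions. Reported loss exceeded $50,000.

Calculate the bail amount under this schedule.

$187,440

Base amounts from the schedule: stalking $83,000; accessory after the fact $22,250; aggravated assault $15,500.
Stacking rule: highest base plus 40% of each additional charge. Highest is stalking at $83,000. Additional: $22,250 × 40% = $8,900; $15,500 × 40% = $6,200. Combined base = $83,000 + $15,100 = $98,100.
Three or more prior convictions of any kind (+$15,500 flat): $98,100 + $15,500 = $113,600.
Net percentage adjustment: +50% −10% +25% = +65%. $113,600 × 1.65 = $187,440.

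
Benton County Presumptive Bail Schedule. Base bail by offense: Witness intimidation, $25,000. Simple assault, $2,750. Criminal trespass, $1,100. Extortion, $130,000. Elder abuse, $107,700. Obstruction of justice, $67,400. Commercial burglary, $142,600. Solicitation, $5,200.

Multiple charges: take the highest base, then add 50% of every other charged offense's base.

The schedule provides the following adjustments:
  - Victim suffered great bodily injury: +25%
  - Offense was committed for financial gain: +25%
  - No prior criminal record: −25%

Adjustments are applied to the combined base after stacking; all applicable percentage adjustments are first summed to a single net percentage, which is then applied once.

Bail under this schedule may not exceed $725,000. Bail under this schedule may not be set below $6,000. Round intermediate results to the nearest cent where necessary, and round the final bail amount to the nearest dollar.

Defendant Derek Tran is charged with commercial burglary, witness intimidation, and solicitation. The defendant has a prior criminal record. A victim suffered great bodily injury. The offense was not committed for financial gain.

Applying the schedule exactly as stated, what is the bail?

$197,125

Base amounts from the schedule: commercial burglary $142,600; witness intimidation $25,000; solicitation $5,200.
Stacking rule: highest base plus 50% of each additional charge. Highest is commercial burglary at $142,600. Additional: $25,000 × 50% = $12,500; $5,200 × 50% = $2,600. Combined base = $142,600 + $15,100 = $157,700.
Victim suffered great bodily injury (+25%): $157,700 × 1.25 = $197,125.
$197,125 is within the $725,000 maximum.
$197,125 is at or above the $6,000 minimum.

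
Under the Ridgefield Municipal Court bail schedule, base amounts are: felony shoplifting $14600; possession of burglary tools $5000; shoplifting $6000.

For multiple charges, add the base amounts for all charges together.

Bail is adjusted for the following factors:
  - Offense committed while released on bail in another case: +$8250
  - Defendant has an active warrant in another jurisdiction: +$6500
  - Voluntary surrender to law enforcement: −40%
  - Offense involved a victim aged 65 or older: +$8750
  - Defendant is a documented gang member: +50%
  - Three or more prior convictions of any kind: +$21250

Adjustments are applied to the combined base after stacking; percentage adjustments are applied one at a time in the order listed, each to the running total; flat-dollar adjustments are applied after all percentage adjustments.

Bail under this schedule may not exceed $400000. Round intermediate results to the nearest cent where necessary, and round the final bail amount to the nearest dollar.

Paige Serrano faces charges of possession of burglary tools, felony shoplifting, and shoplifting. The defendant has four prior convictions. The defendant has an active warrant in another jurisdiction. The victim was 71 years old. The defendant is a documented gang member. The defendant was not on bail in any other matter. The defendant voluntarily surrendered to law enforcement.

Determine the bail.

Base amounts from the schedule: possession of burglary tools $5000; felony shoplifting $14600; shoplifting $6000.
Stacking rule: sum of all bases. $5000 + $14600 + $6000 = $25600.
Voluntary surrender to law enforcement (−40%): $25600 × 0.6 = $15360.
Defendant is a documented gang member (+50%): $15360 × 1.5 = $23040.
Defendant has an active warrant in another jurisdiction (+$6500 flat): $23040 + $6500 = $29540.
Offense involved a victim aged 65 or older (+$8750 flat): $29540 + $8750 = $38290.
Three or more prior convictions of any kind (+$21250 flat): $38290 + $21250 = $59540.
$59540 is within the $400000 maximum.

$59540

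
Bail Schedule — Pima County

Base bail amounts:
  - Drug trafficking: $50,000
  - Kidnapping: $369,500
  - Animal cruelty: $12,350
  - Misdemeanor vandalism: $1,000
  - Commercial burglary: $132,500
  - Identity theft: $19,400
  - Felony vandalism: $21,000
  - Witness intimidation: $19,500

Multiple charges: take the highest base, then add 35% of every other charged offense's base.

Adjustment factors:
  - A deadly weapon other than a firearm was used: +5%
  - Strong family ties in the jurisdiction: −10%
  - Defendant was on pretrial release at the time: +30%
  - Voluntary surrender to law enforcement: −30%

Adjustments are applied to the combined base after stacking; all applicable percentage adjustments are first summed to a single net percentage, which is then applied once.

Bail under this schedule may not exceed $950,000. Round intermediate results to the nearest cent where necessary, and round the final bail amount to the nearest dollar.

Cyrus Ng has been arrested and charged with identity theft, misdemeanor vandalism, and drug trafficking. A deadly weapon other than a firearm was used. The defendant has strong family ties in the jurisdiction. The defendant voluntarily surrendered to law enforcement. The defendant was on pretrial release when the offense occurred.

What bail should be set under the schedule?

Base amounts from the schedule: identity theft $19,400; misdemeanor vandalism $1,000; drug trafficking $50,000.
Stacking rule: highest base plus 35% of each additional charge. Highest is drug trafficking at $50,000. Additional: $19,400 × 35% = $6,790; $1,000 × 35% = $350. Combined base = $50,000 + $7,140 = $57,140.
Net percentage adjustment: +5% −10% +30% −30% = −5%. $57,140 × 0.95 = $54,283.
$54,283 is within the $950,000 maximum.

$54,283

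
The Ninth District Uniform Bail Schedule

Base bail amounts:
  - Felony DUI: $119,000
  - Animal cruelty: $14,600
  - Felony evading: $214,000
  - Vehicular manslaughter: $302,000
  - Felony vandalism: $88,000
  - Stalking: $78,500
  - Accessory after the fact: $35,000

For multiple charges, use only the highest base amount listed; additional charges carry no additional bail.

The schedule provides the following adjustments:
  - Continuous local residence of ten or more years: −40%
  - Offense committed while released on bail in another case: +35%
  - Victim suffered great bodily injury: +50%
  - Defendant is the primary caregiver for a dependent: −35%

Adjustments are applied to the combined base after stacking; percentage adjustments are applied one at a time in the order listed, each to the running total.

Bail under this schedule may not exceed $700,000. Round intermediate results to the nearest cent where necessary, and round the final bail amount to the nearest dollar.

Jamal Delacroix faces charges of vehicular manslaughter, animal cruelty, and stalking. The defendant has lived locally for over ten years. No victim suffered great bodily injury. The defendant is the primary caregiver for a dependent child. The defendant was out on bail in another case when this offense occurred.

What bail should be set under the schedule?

$159,003

Base amounts from the schedule: vehicular manslaughter $302,000; animal cruelty $14,600; stalking $78,500.
Stacking rule: use the highest base only. Highest is vehicular manslaughter at $302,000. Combined base = $302,000.
Continuous local residence of ten or more years (−40%): $302,000 × 0.6 = $181,200.
Offense committed while released on bail in another case (+35%): $181,200 × 1.35 = $244,620.
Defendant is the primary caregiver for a dependent (−35%): $244,620 × 0.65 = $159,003.
$159,003 is within the $700,000 maximum.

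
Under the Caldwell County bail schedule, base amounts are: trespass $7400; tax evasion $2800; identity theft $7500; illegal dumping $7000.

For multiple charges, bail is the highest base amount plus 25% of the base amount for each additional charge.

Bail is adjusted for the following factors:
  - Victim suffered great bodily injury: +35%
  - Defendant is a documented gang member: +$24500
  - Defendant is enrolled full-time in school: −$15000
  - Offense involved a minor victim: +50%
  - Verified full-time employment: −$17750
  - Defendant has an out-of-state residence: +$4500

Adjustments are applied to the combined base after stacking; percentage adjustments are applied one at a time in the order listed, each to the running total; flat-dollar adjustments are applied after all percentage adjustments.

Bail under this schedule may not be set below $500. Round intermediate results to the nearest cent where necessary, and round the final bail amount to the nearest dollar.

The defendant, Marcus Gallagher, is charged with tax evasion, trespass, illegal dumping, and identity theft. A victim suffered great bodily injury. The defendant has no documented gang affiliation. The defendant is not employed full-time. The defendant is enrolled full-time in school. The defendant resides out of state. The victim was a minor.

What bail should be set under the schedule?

Base amounts from the schedule: tax evasion $2800; trespass $7400; illegal dumping $7000; identity theft $7500.
Stacking rule: highest base plus 25% of each additional charge. Highest is identity theft at $7500. Additional: $2800 × 25% = $700; $7400 × 25% = $1850; $7000 × 25% = $1750. Combined base = $7500 + $4300 = $11800.
Victim suffered great bodily injury (+35%): $11800 × 1.35 = $15930.
Offense involved a minor victim (+50%): $15930 × 1.5 = $23895.
Defendant is enrolled full-time in school (−$15000 flat): $23895 − $15000 = $8895.
Defendant has an out-of-state residence (+$4500 flat): $8895 + $4500 = $13395.
$13395 is at or above the $500 minimum.

$13395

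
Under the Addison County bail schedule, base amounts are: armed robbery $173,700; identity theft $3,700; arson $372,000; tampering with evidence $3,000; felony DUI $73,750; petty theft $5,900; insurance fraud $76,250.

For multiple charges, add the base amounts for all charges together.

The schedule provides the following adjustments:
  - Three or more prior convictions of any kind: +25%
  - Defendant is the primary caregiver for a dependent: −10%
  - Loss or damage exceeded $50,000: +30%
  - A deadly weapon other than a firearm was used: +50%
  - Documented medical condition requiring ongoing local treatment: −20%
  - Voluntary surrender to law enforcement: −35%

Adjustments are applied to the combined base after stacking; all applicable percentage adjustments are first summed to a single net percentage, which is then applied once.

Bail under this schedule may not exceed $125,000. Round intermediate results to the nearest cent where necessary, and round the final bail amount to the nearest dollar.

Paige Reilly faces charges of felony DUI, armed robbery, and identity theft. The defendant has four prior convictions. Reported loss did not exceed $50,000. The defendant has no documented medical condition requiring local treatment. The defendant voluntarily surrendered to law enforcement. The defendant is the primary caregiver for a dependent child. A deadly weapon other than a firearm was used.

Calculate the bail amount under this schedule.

Base amounts from the schedule: felony DUI $73,750; armed robbery $173,700; identity theft $3,700.
Stacking rule: sum of all bases. $73,750 + $173,700 + $3,700 = $251,150.
Net percentage adjustment: +25% −10% +50% −35% = +30%. $251,150 × 1.3 = $326,495.
Result $326,495 exceeds the maximum of $125,000; bail is capped at $125,000.

$125,000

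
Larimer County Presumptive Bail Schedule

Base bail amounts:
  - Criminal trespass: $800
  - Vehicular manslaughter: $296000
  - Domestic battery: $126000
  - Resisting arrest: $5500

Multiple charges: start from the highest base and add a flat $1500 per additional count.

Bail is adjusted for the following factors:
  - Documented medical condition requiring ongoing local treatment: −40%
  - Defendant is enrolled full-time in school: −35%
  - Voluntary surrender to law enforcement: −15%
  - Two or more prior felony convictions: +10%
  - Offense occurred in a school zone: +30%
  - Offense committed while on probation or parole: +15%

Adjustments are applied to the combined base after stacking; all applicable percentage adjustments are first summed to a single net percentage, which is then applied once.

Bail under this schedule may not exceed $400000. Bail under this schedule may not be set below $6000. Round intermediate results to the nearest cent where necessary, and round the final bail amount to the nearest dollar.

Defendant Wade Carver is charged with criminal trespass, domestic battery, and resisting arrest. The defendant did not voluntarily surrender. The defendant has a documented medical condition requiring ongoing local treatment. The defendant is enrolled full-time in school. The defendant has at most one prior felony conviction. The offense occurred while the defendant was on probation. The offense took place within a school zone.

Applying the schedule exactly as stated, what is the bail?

Base amounts from the schedule: criminal trespass $800; domestic battery $126000; resisting arrest $5500.
Stacking rule: highest base plus $1500 per additional charge. Highest is domestic battery at $126000; 2 additional charges → +$3000. Combined base = $129000.
Net percentage adjustment: −40% −35% +30% +15% = −30%. $129000 × 0.7 = $90300.
$90300 is within the $400000 maximum.
$90300 is at or above the $6000 minimum.

$90300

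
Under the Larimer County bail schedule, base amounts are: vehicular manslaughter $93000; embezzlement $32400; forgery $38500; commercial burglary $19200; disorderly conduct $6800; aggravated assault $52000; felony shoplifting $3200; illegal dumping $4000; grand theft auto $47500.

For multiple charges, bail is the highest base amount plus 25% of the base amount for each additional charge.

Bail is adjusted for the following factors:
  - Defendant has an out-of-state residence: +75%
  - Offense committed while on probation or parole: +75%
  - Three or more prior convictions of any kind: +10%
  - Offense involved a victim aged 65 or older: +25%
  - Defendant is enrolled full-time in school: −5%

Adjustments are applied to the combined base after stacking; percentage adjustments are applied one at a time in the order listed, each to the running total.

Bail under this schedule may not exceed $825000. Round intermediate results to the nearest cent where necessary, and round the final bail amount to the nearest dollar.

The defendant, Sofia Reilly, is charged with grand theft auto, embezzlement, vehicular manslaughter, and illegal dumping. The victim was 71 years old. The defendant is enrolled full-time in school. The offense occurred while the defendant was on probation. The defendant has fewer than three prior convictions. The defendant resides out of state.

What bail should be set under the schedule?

Base amounts from the schedule: grand theft auto $47500; embezzlement $32400; vehicular manslaughter $93000; illegal dumping $4000.
Stacking rule: highest base plus 25% of each additional charge. Highest is vehicular manslaughter at $93000. Additional: $47500 × 25% = $11875; $32400 × 25% = $8100; $4000 × 25% = $1000. Combined base = $93000 + $20975 = $113975.
Defendant has an out-of-state residence (+75%): $113975 × 1.75 = $199456.25.
Offense committed while on probation or parole (+75%): $199456.25 × 1.75 = $349048.44.
Offense involved a victim aged 65 or older (+25%): $349048.44 × 1.25 = $436310.55.
Defendant is enrolled full-time in school (−5%): $436310.55 × 0.95 = $414495.02.
$414495.02 is within the $825000 maximum.
Rounded to the nearest dollar: $414495.

$414495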